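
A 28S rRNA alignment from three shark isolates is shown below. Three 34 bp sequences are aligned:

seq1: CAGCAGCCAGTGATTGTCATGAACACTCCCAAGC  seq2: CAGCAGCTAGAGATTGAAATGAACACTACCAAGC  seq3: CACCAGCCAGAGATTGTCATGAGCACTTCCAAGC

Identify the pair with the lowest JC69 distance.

seq1 and seq3

seq1–seq2: 5/34 differ, p = 0.147, d = 0.164.
seq1–seq3: 4/34 differ, p = 0.118, d = 0.128.
seq2–seq3: 6/34 differ, p = 0.176, d = 0.201.
The smallest distance is between seq1 and seq3.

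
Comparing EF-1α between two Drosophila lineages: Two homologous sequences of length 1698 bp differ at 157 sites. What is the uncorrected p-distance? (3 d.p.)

0.092

p = 157/1698 = 0.092461… ≈ 0.092 (to 3 d.p.).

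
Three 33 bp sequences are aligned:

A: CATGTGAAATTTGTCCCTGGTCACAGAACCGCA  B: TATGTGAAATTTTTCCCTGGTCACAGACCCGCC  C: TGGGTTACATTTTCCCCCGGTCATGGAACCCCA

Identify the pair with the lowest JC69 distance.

A and B

A–B: 4/33 differ, p = 0.121, d = 0.132.
A–C: 11/33 differ, p = 0.333, d = 0.441.
B–C: 11/33 differ, p = 0.333, d = 0.441.
The smallest distance is between A and B.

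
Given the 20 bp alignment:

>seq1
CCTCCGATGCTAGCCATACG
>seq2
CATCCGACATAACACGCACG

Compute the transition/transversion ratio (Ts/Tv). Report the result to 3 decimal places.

Transitions are A↔G and C↔T; transversions are all other mismatches.
Transitions: 5. Transversions: 4.
R = 5/4 = 1.250.

1.250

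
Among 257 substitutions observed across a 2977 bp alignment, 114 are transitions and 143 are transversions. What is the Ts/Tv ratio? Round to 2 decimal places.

0.80

R = 114/143 = 0.797202… ≈ 0.80 (to 2 d.p.).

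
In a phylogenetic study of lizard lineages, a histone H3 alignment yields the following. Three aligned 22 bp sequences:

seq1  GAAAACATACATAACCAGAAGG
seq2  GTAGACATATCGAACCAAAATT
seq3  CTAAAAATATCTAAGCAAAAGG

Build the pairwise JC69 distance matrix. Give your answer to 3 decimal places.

seq1–seq2: 8/22 sites differ → p ≈ 0.363636, d = −0.75 ln(1 − 0.484848) = 0.497470 ≈ 0.497.
seq1–seq3: 7/22 sites differ → p ≈ 0.318182, d = −0.75 ln(1 − 0.424243) = 0.414052 ≈ 0.414.
seq2–seq3: 7/22 sites differ → p ≈ 0.318182, d = −0.75 ln(1 − 0.424243) = 0.414052 ≈ 0.414.

d(seq1,seq2) = 0.497, d(seq1,seq3) = 0.414, d(seq2,seq3) = 0.414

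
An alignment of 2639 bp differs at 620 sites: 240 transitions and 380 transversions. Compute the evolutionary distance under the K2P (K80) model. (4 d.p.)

P = 240/2639 ≈ 0.090944 and Q = 380/2639 ≈ 0.143994.
Under the Kimura two-parameter model, d = −½ ln(1 − 2P − Q) − ¼ ln(1 − 2Q).
1 − 2P − Q = 0.674118, giving −½ ln(0.674118) = 0.197175.
1 − 2Q = 0.712012, giving −¼ ln(0.712012) = 0.084915.
d = 0.197175 + 0.084915 = 0.282090.

0.2821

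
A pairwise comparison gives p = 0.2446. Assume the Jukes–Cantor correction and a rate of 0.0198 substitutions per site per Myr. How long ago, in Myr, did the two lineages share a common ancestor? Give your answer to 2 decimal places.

d = −(3/4) ln(1 − 4p/3) = −0.75 ln(1 − 0.326133) = −0.75 ln(0.673867)
  = −0.75 × (-0.394723) = 0.296042 substitutions/site.
Under a molecular clock d = 2μt, so t = d/(2μ) = 0.296042 / (2 × 0.0198) = 7.48 Myr.

7.48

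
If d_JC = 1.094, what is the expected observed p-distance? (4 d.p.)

0.5756

p = (3/4)(1 − e^(−4d/3)) = 0.75 × (1 − e^(-1.458667)) = 0.75 × (1 − 0.232546) = 0.575591.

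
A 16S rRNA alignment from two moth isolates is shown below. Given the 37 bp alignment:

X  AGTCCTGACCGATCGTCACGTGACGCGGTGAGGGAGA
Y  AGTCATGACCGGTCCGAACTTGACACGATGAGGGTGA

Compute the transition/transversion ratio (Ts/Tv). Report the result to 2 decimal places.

0.50

Transitions are A↔G and C↔T; transversions are all other mismatches.
Transitions: 3. Transversions: 6.
R = 3/6 = 0.50.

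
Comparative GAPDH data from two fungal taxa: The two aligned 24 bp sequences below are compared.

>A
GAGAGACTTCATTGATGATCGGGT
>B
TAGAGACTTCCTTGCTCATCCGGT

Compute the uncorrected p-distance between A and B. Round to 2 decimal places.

The sequences differ at 5 of 24 positions (sites 1, 11, 15, 17, 21).
p = 5/24 = 0.208333… ≈ 0.21 (to 2 d.p.).

0.21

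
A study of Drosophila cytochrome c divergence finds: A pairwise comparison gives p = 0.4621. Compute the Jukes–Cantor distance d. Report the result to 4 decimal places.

d = −(3/4) ln(1 − 4p/3) = −0.75 ln(1 − 0.616133) = −0.75 ln(0.383867)
  = −0.75 × (-0.957459) = 0.718094 substitutions/site.

0.7181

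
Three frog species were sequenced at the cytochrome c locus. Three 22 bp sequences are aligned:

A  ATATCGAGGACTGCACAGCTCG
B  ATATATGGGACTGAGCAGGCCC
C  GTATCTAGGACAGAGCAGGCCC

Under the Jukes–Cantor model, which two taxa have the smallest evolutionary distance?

A–B: 8/22 differ, p = 0.364, d = 0.497.
A–C: 8/22 differ, p = 0.364, d = 0.497.
B–C: 4/22 differ, p = 0.182, d = 0.208.
The smallest distance is between B and C.

B and C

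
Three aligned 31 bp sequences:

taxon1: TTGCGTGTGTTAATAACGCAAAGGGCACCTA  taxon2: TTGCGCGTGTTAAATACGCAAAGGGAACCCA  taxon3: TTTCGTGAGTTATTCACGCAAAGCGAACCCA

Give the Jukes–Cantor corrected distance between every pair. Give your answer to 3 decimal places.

taxon1–taxon2: 5/31 sites differ → p ≈ 0.16129, d = −0.75 ln(1 − 0.215053) = 0.181604 ≈ 0.182.
taxon1–taxon3: 7/31 sites differ → p ≈ 0.225806, d = −0.75 ln(1 − 0.301075) = 0.268659 ≈ 0.269.
taxon2–taxon3: 7/31 sites differ → p ≈ 0.225806, d = −0.75 ln(1 − 0.301075) = 0.268659 ≈ 0.269.

d(taxon1,taxon2) = 0.182, d(taxon1,taxon3) = 0.269, d(taxon2,taxon3) = 0.269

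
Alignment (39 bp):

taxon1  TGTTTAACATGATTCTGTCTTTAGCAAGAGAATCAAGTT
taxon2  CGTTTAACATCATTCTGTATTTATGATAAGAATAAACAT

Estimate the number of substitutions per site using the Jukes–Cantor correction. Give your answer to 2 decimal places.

The sequences differ at 10 of 39 sites (1, 11, 19, 24, 25, 27, 28, 34, 37, 38), so p = 10/39 ≈ 0.25641.
d = −(3/4) ln(1 − 4p/3) = −0.75 ln(1 − 0.34188) = −0.75 ln(0.65812)
  = −0.75 × (-0.418368) = 0.313776 substitutions/site.

0.31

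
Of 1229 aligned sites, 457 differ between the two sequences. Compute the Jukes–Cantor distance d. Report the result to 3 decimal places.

p = 457/1229 ≈ 0.371847.
d = −(3/4) ln(1 − 4p/3) = −0.75 ln(1 − 0.495796) = −0.75 ln(0.504204)
  = −0.75 × (-0.684774) = 0.513581 substitutions/site.

0.514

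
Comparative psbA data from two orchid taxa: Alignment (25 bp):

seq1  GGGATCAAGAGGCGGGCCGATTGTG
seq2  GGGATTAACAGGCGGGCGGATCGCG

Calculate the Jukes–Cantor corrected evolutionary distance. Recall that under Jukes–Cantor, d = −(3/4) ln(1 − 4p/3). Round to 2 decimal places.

0.23

The sequences differ at 5 of 25 sites (6, 9, 18, 22, 24), so p = 5/25 = 0.2.
d = −(3/4) ln(1 − 4p/3) = −0.75 ln(1 − 0.266667) = −0.75 ln(0.733333)
  = −0.75 × (-0.310155) = 0.232616 substitutions/site.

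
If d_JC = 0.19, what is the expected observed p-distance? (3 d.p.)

p = (3/4)(1 − e^(−4d/3)) = 0.75 × (1 − e^(-0.253333)) = 0.75 × (1 − 0.776209) = 0.167843.

0.168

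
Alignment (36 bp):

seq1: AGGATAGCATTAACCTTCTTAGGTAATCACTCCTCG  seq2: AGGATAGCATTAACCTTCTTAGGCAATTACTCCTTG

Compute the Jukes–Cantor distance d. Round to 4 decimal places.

The sequences differ at 3 of 36 sites (24, 28, 35), so p = 3/36 ≈ 0.083333.
d = −(3/4) ln(1 − 4p/3) = −0.75 ln(1 − 0.111111) = −0.75 ln(0.888889)
  = −0.75 × (-0.117783) = 0.088337 substitutions/site.

0.0883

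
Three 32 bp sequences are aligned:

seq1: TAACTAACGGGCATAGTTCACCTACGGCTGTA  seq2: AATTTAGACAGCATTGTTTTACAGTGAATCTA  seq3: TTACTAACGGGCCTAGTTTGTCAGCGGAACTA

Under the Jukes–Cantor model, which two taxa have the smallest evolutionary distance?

seq1 and seq3

seq1–seq2: 17/32 differ, p = 0.531, d = 0.924.
seq1–seq3: 10/32 differ, p = 0.313, d = 0.404.
seq2–seq3: 15/32 differ, p = 0.469, d = 0.736.
The smallest distance is between seq1 and seq3.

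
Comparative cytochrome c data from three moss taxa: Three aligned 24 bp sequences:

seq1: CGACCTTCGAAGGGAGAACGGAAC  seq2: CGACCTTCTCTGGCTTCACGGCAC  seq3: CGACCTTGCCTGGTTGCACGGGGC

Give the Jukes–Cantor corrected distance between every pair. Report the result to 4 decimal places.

seq1–seq2: 8/24 sites differ → p ≈ 0.333333, d = −0.75 ln(1 − 0.444444) = 0.440839 ≈ 0.4408.
seq1–seq3: 9/24 sites differ → p = 0.375, d = −0.75 ln(1 − 0.5) = 0.519860 ≈ 0.5199.
seq2–seq3: 6/24 sites differ → p = 0.25, d = −0.75 ln(1 − 0.333333) = 0.304098 ≈ 0.3041.

d(seq1,seq2) = 0.4408, d(seq1,seq3) = 0.5199, d(seq2,seq3) = 0.3041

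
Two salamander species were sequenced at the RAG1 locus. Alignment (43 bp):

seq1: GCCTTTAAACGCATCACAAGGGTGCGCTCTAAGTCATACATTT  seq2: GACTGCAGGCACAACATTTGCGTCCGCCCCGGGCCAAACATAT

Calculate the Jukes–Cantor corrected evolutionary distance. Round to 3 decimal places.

0.667

The sequences differ at 19 of 43 sites, so p = 19/43 ≈ 0.44186.
d = −(3/4) ln(1 − 4p/3) = −0.75 ln(1 − 0.589147) = −0.75 ln(0.410853)
  = −0.75 × (-0.889520) = 0.667140 substitutions/site.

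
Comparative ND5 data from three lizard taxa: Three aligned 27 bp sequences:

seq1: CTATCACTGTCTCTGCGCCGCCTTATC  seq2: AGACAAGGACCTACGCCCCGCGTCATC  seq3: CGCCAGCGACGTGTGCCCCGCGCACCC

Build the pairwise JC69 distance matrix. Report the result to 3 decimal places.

d(seq1,seq2) = 0.770, d(seq1,seq3) = 1.171, d(seq2,seq3) = 0.588

seq1–seq2: 13/27 sites differ → p ≈ 0.481481, d = −0.75 ln(1 − 0.641975) = 0.770364 ≈ 0.770.
seq1–seq3: 16/27 sites differ → p ≈ 0.592593, d = −0.75 ln(1 − 0.790124) = 1.170929 ≈ 1.171.
seq2–seq3: 11/27 sites differ → p ≈ 0.407407, d = −0.75 ln(1 − 0.543209) = 0.587647 ≈ 0.588.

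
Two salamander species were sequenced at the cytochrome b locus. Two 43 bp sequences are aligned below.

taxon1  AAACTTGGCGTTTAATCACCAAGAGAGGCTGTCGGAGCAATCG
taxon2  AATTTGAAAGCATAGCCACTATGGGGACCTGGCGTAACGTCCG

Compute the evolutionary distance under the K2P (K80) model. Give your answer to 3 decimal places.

Of 43 sites, 13 differences are transitions and 9 are transversions, so P = 13/43 ≈ 0.302326 and Q = 9/43 ≈ 0.209302.
Under the Kimura two-parameter model, d = −½ ln(1 − 2P − Q) − ¼ ln(1 − 2Q).
1 − 2P − Q = 0.186046, giving −½ ln(0.186046) = 0.840881.
1 − 2Q = 0.581396, giving −¼ ln(0.581396) = 0.135581.
d = 0.840881 + 0.135581 = 0.976462.

0.976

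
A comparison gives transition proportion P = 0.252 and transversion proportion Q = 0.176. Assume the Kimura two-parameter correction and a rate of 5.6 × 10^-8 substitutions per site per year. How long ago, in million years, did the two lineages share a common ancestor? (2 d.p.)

Under the Kimura two-parameter model, d = −½ ln(1 − 2P − Q) − ¼ ln(1 − 2Q).
1 − 2P − Q = 0.32, giving −½ ln(0.32) = 0.569717.
1 − 2Q = 0.648, giving −¼ ln(0.648) = 0.108466.
d = 0.569717 + 0.108466 = 0.678183.
Under a molecular clock d = 2μt, so t = d/(2μ) = 0.678183 / (2 × 5.6 × 10^-8) = 6.06 million years.

6.06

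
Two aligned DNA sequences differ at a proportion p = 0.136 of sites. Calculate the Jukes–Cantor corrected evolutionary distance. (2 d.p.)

0.15

d = −(3/4) ln(1 − 4p/3) = −0.75 ln(1 − 0.181333) = −0.75 ln(0.818667)
  = −0.75 × (-0.200078) = 0.150059 substitutions/site.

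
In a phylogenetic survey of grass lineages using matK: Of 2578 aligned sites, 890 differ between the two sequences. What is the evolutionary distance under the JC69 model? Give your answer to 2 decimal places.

p = 890/2578 ≈ 0.345229.
d = −(3/4) ln(1 − 4p/3) = −0.75 ln(1 − 0.460305) = −0.75 ln(0.539695)
  = −0.75 × (-0.616751) = 0.462563 substitutions/site.

0.46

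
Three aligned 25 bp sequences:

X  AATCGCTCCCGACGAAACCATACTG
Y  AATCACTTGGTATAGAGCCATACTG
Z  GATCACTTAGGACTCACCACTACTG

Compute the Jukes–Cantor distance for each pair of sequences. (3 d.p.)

d(X,Y) = 0.490, d(X,Z) = 0.572, d(Y,Z) = 0.490

X–Y: 9/25 sites differ → p = 0.36, d = −0.75 ln(1 − 0.48) = 0.490445 ≈ 0.490.
X–Z: 10/25 sites differ → p = 0.4, d = −0.75 ln(1 − 0.533333) = 0.571605 ≈ 0.572.
Y–Z: 9/25 sites differ → p = 0.36, d = −0.75 ln(1 − 0.48) = 0.490445 ≈ 0.490.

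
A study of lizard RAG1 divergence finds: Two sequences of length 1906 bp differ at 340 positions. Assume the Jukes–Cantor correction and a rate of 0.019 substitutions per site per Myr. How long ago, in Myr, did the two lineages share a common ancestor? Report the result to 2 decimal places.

5.36

p = 340/1906 ≈ 0.178384.
d = −(3/4) ln(1 − 4p/3) = −0.75 ln(1 − 0.237845) = −0.75 ln(0.762155)
  = −0.75 × (-0.271605) = 0.203704 substitutions/site.
Under a molecular clock d = 2μt, so t = d/(2μ) = 0.203704 / (2 × 0.019) = 5.36 Myr.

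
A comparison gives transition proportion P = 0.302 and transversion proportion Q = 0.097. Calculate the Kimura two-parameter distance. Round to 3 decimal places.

0.658

Under the Kimura two-parameter model, d = −½ ln(1 − 2P − Q) − ¼ ln(1 − 2Q).
1 − 2P − Q = 0.299, giving −½ ln(0.299) = 0.603656.
1 − 2Q = 0.806, giving −¼ ln(0.806) = 0.053918.
d = 0.603656 + 0.053918 = 0.657574.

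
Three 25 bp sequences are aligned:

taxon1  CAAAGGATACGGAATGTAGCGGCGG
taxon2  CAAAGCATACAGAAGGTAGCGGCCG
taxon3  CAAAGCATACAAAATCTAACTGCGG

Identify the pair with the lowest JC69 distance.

taxon1–taxon2: 4/25 differ, p = 0.160, d = 0.180.
taxon1–taxon3: 6/25 differ, p = 0.240, d = 0.289.
taxon2–taxon3: 6/25 differ, p = 0.240, d = 0.289.
The smallest distance is between taxon1 and taxon2.

taxon1 and taxon2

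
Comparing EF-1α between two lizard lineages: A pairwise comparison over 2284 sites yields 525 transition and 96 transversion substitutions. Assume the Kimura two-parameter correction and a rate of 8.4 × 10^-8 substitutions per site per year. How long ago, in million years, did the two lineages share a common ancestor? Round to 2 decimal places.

2.20

P = 525/2284 ≈ 0.22986 and Q = 96/2284 ≈ 0.042032.
Under the Kimura two-parameter model, d = −½ ln(1 − 2P − Q) − ¼ ln(1 − 2Q).
1 − 2P − Q = 0.498248, giving −½ ln(0.498248) = 0.348329.
1 − 2Q = 0.915936, giving −¼ ln(0.915936) = 0.021952.
d = 0.348329 + 0.021952 = 0.370281.
Under a molecular clock d = 2μt, so t = d/(2μ) = 0.370281 / (2 × 8.4 × 10^-8) = 2.20 million years.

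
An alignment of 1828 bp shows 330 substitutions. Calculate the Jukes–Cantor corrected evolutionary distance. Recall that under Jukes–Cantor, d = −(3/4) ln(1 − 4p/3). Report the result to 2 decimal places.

p = 330/1828 ≈ 0.180525.
d = −(3/4) ln(1 − 4p/3) = −0.75 ln(1 − 0.2407) = −0.75 ln(0.7593)
  = −0.75 × (-0.275358) = 0.206519 substitutions/site.

0.21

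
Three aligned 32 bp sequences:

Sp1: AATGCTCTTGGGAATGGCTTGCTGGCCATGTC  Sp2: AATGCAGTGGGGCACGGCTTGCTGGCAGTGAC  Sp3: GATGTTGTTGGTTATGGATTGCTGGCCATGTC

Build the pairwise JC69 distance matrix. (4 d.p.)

d(Sp1,Sp2) = 0.3041, d(Sp1,Sp3) = 0.2158, d(Sp2,Sp3) = 0.4598

Sp1–Sp2: 8/32 sites differ → p = 0.25, d = −0.75 ln(1 − 0.333333) = 0.304098 ≈ 0.3041.
Sp1–Sp3: 6/32 sites differ → p = 0.1875, d = −0.75 ln(1 − 0.25) = 0.215762 ≈ 0.2158.
Sp2–Sp3: 11/32 sites differ → p = 0.34375, d = −0.75 ln(1 − 0.458333) = 0.459828 ≈ 0.4598.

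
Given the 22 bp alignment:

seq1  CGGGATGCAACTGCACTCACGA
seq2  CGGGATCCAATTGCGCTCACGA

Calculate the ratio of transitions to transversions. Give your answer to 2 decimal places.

Transitions are A↔G and C↔T; transversions are all other mismatches.
Transitions: 2. Transversions: 1.
R = 2/1 = 2.00.

2.00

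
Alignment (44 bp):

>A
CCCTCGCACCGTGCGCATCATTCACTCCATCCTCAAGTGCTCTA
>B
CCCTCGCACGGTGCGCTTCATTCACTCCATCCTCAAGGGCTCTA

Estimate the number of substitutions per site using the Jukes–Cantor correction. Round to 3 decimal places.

The sequences differ at 3 of 44 sites (10, 17, 38), so p = 3/44 ≈ 0.068182.
d = −(3/4) ln(1 − 4p/3) = −0.75 ln(1 − 0.090909) = −0.75 ln(0.909091)
  = −0.75 × (-0.095310) = 0.071483 substitutions/site.

0.071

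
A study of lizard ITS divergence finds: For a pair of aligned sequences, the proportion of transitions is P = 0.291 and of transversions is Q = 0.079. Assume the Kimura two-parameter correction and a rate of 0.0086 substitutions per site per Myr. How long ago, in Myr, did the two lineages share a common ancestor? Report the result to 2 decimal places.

Under the Kimura two-parameter model, d = −½ ln(1 − 2P − Q) − ¼ ln(1 − 2Q).
1 − 2P − Q = 0.339, giving −½ ln(0.339) = 0.540878.
1 − 2Q = 0.842, giving −¼ ln(0.842) = 0.042994.
d = 0.540878 + 0.042994 = 0.583872.
Under a molecular clock d = 2μt, so t = d/(2μ) = 0.583872 / (2 × 0.0086) = 33.95 Myr.

33.95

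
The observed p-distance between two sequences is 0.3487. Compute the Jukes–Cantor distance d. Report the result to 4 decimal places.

d = −(3/4) ln(1 − 4p/3) = −0.75 ln(1 − 0.464933) = −0.75 ln(0.535067)
  = −0.75 × (-0.625363) = 0.469022 substitutions/site.

0.4690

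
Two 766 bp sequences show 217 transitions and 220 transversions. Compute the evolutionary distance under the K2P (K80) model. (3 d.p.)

P = 217/766 ≈ 0.28329 and Q = 220/766 ≈ 0.287206.
Under the Kimura two-parameter model, d = −½ ln(1 − 2P − Q) − ¼ ln(1 − 2Q).
1 − 2P − Q = 0.146214, giving −½ ln(0.146214) = 0.961342.
1 − 2Q = 0.425588, giving −¼ ln(0.425588) = 0.213571.
d = 0.961342 + 0.213571 = 1.174913.

1.175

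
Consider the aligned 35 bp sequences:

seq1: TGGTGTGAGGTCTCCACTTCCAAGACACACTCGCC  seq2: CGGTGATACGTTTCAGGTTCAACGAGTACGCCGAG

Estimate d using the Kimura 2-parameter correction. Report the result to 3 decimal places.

Of 35 sites, 4 differences are transitions and 14 are transversions, so P = 4/35 ≈ 0.114286 and Q = 14/35 = 0.4.
Under the Kimura two-parameter model, d = −½ ln(1 − 2P − Q) − ¼ ln(1 − 2Q).
1 − 2P − Q = 0.371428, giving −½ ln(0.371428) = 0.495200.
1 − 2Q = 0.2, giving −¼ ln(0.2) = 0.402359.
d = 0.495200 + 0.402359 = 0.897559.

0.898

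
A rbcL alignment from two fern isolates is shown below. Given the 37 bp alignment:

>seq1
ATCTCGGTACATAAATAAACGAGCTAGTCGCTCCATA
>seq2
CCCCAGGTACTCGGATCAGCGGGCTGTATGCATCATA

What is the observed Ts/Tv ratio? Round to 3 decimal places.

Transitions are A↔G and C↔T; transversions are all other mismatches.
Transitions: 10. Transversions: 7.
R = 10/7 = 1.428571… ≈ 1.429 (to 3 d.p.).

1.429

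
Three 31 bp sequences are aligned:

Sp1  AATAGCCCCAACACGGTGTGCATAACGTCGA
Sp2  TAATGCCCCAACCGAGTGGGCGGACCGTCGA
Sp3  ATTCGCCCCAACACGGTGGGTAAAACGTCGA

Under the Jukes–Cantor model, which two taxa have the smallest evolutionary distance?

Sp1–Sp2: 10/31 differ, p = 0.323, d = 0.422.
Sp1–Sp3: 5/31 differ, p = 0.161, d = 0.182.
Sp2–Sp3: 11/31 differ, p = 0.355, d = 0.481.
The smallest distance is between Sp1 and Sp3.

Sp1 and Sp3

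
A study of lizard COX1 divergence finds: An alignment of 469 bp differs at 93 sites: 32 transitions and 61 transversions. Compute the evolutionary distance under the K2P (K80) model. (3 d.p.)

0.230

P = 32/469 ≈ 0.06823 and Q = 61/469 ≈ 0.130064.
Under the Kimura two-parameter model, d = −½ ln(1 − 2P − Q) − ¼ ln(1 − 2Q).
1 − 2P − Q = 0.733476, giving −½ ln(0.733476) = 0.154980.
1 − 2Q = 0.739872, giving −¼ ln(0.739872) = 0.075320.
d = 0.154980 + 0.075320 = 0.230300.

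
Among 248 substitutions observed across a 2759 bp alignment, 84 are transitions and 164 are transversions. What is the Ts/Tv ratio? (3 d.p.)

R = 84/164 = 0.512195… ≈ 0.512 (to 3 d.p.).

0.512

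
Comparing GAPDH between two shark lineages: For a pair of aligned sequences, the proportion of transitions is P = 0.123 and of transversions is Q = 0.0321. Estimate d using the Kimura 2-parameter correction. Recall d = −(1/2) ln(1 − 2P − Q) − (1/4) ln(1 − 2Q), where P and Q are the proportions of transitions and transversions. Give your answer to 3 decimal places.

0.180

Under the Kimura two-parameter model, d = −½ ln(1 − 2P − Q) − ¼ ln(1 − 2Q).
1 − 2P − Q = 0.7219, giving −½ ln(0.7219) = 0.162934.
1 − 2Q = 0.9358, giving −¼ ln(0.9358) = 0.016588.
d = 0.162934 + 0.016588 = 0.179522.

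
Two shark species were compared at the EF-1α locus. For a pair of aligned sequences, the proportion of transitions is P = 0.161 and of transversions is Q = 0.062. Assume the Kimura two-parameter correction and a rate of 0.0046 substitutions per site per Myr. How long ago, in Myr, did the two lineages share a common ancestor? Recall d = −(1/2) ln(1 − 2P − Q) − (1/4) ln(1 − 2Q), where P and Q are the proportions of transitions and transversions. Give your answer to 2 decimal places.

Under the Kimura two-parameter model, d = −½ ln(1 − 2P − Q) − ¼ ln(1 − 2Q).
1 − 2P − Q = 0.616, giving −½ ln(0.616) = 0.242254.
1 − 2Q = 0.876, giving −¼ ln(0.876) = 0.033097.
d = 0.242254 + 0.033097 = 0.275351.
Under a molecular clock d = 2μt, so t = d/(2μ) = 0.275351 / (2 × 0.0046) = 29.93 Myr.

29.93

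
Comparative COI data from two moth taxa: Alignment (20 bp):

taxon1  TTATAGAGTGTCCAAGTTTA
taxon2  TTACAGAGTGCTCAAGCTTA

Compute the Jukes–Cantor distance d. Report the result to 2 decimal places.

0.23

The sequences differ at 4 of 20 sites (4, 11, 12, 17), so p = 4/20 = 0.2.
d = −(3/4) ln(1 − 4p/3) = −0.75 ln(1 − 0.266667) = −0.75 ln(0.733333)
  = −0.75 × (-0.310155) = 0.232616 substitutions/site.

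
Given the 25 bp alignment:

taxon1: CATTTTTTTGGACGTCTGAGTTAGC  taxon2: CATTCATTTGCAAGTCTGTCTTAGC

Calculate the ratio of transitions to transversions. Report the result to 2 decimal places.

Transitions are A↔G and C↔T; transversions are all other mismatches.
Transitions: 1. Transversions: 5.
R = 1/5 = 0.20.

0.20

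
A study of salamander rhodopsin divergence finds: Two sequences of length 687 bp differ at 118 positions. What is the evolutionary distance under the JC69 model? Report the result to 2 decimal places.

0.20

p = 118/687 ≈ 0.171761.
d = −(3/4) ln(1 − 4p/3) = −0.75 ln(1 − 0.229015) = −0.75 ln(0.770985)
  = −0.75 × (-0.260086) = 0.195065 substitutions/site.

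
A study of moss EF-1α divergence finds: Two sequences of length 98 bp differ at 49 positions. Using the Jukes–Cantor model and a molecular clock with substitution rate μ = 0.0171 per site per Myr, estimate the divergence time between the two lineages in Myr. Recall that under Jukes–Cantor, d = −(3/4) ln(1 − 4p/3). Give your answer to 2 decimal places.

p = 49/98 = 0.5.
d = −(3/4) ln(1 − 4p/3) = −0.75 ln(1 − 0.666667) = −0.75 ln(0.333333)
  = −0.75 × (-1.098613) = 0.823960 substitutions/site.
Under a molecular clock d = 2μt, so t = d/(2μ) = 0.823960 / (2 × 0.0171) = 24.09 Myr.

24.09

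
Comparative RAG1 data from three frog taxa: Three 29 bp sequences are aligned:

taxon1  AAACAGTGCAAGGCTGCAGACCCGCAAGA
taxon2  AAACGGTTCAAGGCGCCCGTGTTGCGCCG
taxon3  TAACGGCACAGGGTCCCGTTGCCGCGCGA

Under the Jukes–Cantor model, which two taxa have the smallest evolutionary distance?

taxon1–taxon2: 13/29 differ, p = 0.448, d = 0.683.
taxon1–taxon3: 14/29 differ, p = 0.483, d = 0.774.
taxon2–taxon3: 12/29 differ, p = 0.414, d = 0.602.
The smallest distance is between taxon2 and taxon3.

taxon2 and taxon3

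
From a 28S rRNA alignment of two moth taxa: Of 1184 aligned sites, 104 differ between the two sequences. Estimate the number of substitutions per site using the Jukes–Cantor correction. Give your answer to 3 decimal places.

p = 104/1184 ≈ 0.087838.
d = −(3/4) ln(1 − 4p/3) = −0.75 ln(1 − 0.117117) = −0.75 ln(0.882883)
  = −0.75 × (-0.124563) = 0.093422 substitutions/site.

0.093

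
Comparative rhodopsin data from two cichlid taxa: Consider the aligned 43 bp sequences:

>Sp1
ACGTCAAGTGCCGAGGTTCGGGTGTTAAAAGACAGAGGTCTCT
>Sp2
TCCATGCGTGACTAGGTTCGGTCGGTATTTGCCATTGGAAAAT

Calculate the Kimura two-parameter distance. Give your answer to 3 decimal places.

Of 43 sites, 3 differences are transitions and 18 are transversions, so P = 3/43 ≈ 0.069767 and Q = 18/43 ≈ 0.418605.
Under the Kimura two-parameter model, d = −½ ln(1 − 2P − Q) − ¼ ln(1 − 2Q).
1 − 2P − Q = 0.441861, giving −½ ln(0.441861) = 0.408380.
1 − 2Q = 0.16279, giving −¼ ln(0.16279) = 0.453824.
d = 0.408380 + 0.453824 = 0.862204.

0.862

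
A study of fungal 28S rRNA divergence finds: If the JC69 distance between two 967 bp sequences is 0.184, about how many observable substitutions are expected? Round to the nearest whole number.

158

Invert JC69: p = (3/4)(1 − e^(−4d/3)) = 0.75 × (1 − e^(-0.245333)) = 0.75 × (1 − 0.782444) = 0.163167.
Expected differing sites = pL ≈ 0.163167 × 967 = 157.782489 ≈ 158.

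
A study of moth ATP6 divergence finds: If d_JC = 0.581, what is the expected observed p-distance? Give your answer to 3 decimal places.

0.404

p = (3/4)(1 − e^(−4d/3)) = 0.75 × (1 − e^(-0.774667)) = 0.75 × (1 − 0.460857) = 0.404357.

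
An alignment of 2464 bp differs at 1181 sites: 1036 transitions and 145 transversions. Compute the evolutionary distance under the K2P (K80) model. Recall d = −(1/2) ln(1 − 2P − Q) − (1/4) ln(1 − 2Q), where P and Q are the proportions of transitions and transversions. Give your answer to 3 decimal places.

1.181

P = 1036/2464 ≈ 0.420455 and Q = 145/2464 ≈ 0.058847.
Under the Kimura two-parameter model, d = −½ ln(1 − 2P − Q) − ¼ ln(1 − 2Q).
1 − 2P − Q = 0.100243, giving −½ ln(0.100243) = 1.150079.
1 − 2Q = 0.882306, giving −¼ ln(0.882306) = 0.031304.
d = 1.150079 + 0.031304 = 1.181383.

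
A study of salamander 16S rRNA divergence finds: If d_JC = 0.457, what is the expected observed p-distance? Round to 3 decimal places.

p = (3/4)(1 − e^(−4d/3)) = 0.75 × (1 − e^(-0.609333)) = 0.75 × (1 − 0.543713) = 0.342215.

0.342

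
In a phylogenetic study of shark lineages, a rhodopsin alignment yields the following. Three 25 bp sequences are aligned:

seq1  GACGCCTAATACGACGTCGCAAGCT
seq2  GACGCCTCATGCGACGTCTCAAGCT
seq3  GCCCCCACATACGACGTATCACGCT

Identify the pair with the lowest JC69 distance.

seq1 and seq2

seq1–seq2: 3/25 differ, p = 0.120, d = 0.131.
seq1–seq3: 7/25 differ, p = 0.280, d = 0.351.
seq2–seq3: 6/25 differ, p = 0.240, d = 0.289.
The smallest distance is between seq1 and seq2.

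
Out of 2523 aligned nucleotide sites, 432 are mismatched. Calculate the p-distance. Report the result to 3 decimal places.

0.171

p = 432/2523 = 0.171224… ≈ 0.171 (to 3 d.p.).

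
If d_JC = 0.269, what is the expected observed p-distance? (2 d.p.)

p = (3/4)(1 − e^(−4d/3)) = 0.75 × (1 − e^(-0.358667)) = 0.75 × (1 − 0.698607) = 0.226045.

0.23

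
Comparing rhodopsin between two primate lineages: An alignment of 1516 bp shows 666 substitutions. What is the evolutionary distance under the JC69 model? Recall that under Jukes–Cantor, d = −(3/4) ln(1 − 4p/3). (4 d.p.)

0.6610

p = 666/1516 ≈ 0.439314.
d = −(3/4) ln(1 − 4p/3) = −0.75 ln(1 − 0.585752) = −0.75 ln(0.414248)
  = −0.75 × (-0.881290) = 0.660968 substitutions/site.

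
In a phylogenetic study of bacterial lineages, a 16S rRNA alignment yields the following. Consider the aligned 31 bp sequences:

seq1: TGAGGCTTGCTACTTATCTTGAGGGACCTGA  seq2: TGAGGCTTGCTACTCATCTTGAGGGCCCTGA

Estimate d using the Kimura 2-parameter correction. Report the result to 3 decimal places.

Of 31 sites, 1 differences are transitions and 1 are transversions, so P = 1/31 ≈ 0.032258 and Q = 1/31 ≈ 0.032258.
Under the Kimura two-parameter model, d = −½ ln(1 − 2P − Q) − ¼ ln(1 − 2Q).
1 − 2P − Q = 0.903226, giving −½ ln(0.903226) = 0.050891.
1 − 2Q = 0.935484, giving −¼ ln(0.935484) = 0.016673.
d = 0.050891 + 0.016673 = 0.067564.

0.068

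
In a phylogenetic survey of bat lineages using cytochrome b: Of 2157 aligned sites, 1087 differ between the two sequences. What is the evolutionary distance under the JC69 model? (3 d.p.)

0.836

p = 1087/2157 ≈ 0.503941.
d = −(3/4) ln(1 − 4p/3) = −0.75 ln(1 − 0.671921) = −0.75 ln(0.328079)
  = −0.75 × (-1.114501) = 0.835876 substitutions/site.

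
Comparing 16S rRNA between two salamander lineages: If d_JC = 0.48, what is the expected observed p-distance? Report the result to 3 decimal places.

p = (3/4)(1 − e^(−4d/3)) = 0.75 × (1 − e^(-0.64)) = 0.75 × (1 − 0.527292) = 0.354531.

0.355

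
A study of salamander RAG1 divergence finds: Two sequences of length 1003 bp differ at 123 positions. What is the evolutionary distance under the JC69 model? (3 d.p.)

p = 123/1003 ≈ 0.122632.
d = −(3/4) ln(1 − 4p/3) = −0.75 ln(1 − 0.163509) = −0.75 ln(0.836491)
  = −0.75 × (-0.178540) = 0.133905 substitutions/site.

0.134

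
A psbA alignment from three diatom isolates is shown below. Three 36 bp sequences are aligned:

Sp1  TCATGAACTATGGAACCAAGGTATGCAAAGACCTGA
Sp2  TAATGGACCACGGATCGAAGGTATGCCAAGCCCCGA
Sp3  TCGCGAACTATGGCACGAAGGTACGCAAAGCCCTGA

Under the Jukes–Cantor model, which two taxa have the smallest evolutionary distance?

Sp1–Sp2: 9/36 differ, p = 0.250, d = 0.304.
Sp1–Sp3: 6/36 differ, p = 0.167, d = 0.188.
Sp2–Sp3: 11/36 differ, p = 0.306, d = 0.392.
The smallest distance is between Sp1 and Sp3.

Sp1 and Sp3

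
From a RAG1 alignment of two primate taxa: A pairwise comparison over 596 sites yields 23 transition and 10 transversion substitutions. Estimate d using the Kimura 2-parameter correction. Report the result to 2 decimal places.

P = 23/596 ≈ 0.038591 and Q = 10/596 ≈ 0.016779.
Under the Kimura two-parameter model, d = −½ ln(1 − 2P − Q) − ¼ ln(1 − 2Q).
1 − 2P − Q = 0.906039, giving −½ ln(0.906039) = 0.049336.
1 − 2Q = 0.966442, giving −¼ ln(0.966442) = 0.008533.
d = 0.049336 + 0.008533 = 0.057869.

0.06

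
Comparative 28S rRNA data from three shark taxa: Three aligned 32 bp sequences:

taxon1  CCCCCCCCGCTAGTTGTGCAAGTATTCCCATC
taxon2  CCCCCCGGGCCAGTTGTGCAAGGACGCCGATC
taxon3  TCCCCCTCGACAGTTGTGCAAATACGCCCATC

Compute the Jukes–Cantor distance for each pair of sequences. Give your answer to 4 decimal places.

d(taxon1,taxon2) = 0.2586, d(taxon1,taxon3) = 0.2586, d(taxon2,taxon3) = 0.2586

taxon1–taxon2: 7/32 sites differ → p = 0.21875, d = −0.75 ln(1 − 0.291667) = 0.258631 ≈ 0.2586.
taxon1–taxon3: 7/32 sites differ → p = 0.21875, d = −0.75 ln(1 − 0.291667) = 0.258631 ≈ 0.2586.
taxon2–taxon3: 7/32 sites differ → p = 0.21875, d = −0.75 ln(1 − 0.291667) = 0.258631 ≈ 0.2586.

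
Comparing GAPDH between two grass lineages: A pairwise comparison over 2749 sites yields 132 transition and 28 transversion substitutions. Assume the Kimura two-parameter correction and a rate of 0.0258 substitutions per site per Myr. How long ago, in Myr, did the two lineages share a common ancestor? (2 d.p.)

P = 132/2749 ≈ 0.048017 and Q = 28/2749 ≈ 0.010186.
Under the Kimura two-parameter model, d = −½ ln(1 − 2P − Q) − ¼ ln(1 − 2Q).
1 − 2P − Q = 0.89378, giving −½ ln(0.89378) = 0.056148.
1 − 2Q = 0.979628, giving −¼ ln(0.979628) = 0.005146.
d = 0.056148 + 0.005146 = 0.061294.
Under a molecular clock d = 2μt, so t = d/(2μ) = 0.061294 / (2 × 0.0258) = 1.19 Myr.

1.19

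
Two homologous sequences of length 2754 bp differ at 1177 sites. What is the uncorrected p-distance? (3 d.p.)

0.427

p = 1177/2754 = 0.427378… ≈ 0.427 (to 3 d.p.).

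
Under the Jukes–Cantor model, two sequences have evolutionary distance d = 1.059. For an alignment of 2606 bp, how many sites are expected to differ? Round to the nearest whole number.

1478

Invert JC69: p = (3/4)(1 − e^(−4d/3)) = 0.75 × (1 − e^(-1.412)) = 0.75 × (1 − 0.243655) = 0.567259.
Expected differing sites = pL ≈ 0.567259 × 2606 = 1478.276954 ≈ 1478.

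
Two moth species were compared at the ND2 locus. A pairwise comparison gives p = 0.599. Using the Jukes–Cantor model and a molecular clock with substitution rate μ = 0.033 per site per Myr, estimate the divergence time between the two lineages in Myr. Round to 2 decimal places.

d = −(3/4) ln(1 − 4p/3) = −0.75 ln(1 − 0.798667) = −0.75 ln(0.201333)
  = −0.75 × (-1.602795) = 1.202096 substitutions/site.
Under a molecular clock d = 2μt, so t = d/(2μ) = 1.202096 / (2 × 0.033) = 18.21 Myr.

18.21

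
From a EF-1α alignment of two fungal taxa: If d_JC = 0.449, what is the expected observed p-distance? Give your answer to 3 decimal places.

p = (3/4)(1 − e^(−4d/3)) = 0.75 × (1 − e^(-0.598667)) = 0.75 × (1 − 0.549544) = 0.337842.

0.338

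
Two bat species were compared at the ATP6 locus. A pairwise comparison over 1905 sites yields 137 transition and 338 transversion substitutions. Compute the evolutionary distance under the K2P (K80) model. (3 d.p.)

P = 137/1905 ≈ 0.071916 and Q = 338/1905 ≈ 0.177428.
Under the Kimura two-parameter model, d = −½ ln(1 − 2P − Q) − ¼ ln(1 − 2Q).
1 − 2P − Q = 0.67874, giving −½ ln(0.67874) = 0.193759.
1 − 2Q = 0.645144, giving −¼ ln(0.645144) = 0.109570.
d = 0.193759 + 0.109570 = 0.303329.

0.303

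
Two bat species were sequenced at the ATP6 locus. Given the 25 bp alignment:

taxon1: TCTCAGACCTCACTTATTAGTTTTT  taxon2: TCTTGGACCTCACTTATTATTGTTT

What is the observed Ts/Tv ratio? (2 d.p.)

Transitions are A↔G and C↔T; transversions are all other mismatches.
Transitions: 2. Transversions: 2.
R = 2/2 = 1.00.

1.00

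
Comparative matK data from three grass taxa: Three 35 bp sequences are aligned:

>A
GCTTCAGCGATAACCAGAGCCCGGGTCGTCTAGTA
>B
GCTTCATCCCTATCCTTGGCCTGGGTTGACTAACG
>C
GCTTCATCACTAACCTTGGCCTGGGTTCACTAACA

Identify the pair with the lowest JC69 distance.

A–B: 13/35 differ, p = 0.371, d = 0.513.
A–C: 12/35 differ, p = 0.343, d = 0.458.
B–C: 4/35 differ, p = 0.114, d = 0.124.
The smallest distance is between B and C.

B and C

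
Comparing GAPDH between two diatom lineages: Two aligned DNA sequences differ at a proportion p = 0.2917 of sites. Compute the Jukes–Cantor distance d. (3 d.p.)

0.369

d = −(3/4) ln(1 − 4p/3) = −0.75 ln(1 − 0.388933) = −0.75 ln(0.611067)
  = −0.75 × (-0.492549) = 0.369412 substitutions/site.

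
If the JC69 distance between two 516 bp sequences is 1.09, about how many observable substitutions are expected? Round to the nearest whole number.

Invert JC69: p = (3/4)(1 − e^(−4d/3)) = 0.75 × (1 − e^(-1.453333)) = 0.75 × (1 − 0.233790) = 0.574658.
Expected differing sites = pL ≈ 0.574658 × 516 = 296.523528 ≈ 297.

297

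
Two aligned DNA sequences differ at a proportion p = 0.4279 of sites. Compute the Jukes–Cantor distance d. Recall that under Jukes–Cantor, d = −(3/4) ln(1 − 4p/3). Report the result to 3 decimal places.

d = −(3/4) ln(1 − 4p/3) = −0.75 ln(1 − 0.570533) = −0.75 ln(0.429467)
  = −0.75 × (-0.845210) = 0.633908 substitutions/site.

0.634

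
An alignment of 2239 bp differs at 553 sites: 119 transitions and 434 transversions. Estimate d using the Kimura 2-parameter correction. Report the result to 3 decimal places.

P = 119/2239 ≈ 0.053149 and Q = 434/2239 ≈ 0.193837.
Under the Kimura two-parameter model, d = −½ ln(1 − 2P − Q) − ¼ ln(1 − 2Q).
1 − 2P − Q = 0.699865, giving −½ ln(0.699865) = 0.178434.
1 − 2Q = 0.612326, giving −¼ ln(0.612326) = 0.122623.
d = 0.178434 + 0.122623 = 0.301057.

0.301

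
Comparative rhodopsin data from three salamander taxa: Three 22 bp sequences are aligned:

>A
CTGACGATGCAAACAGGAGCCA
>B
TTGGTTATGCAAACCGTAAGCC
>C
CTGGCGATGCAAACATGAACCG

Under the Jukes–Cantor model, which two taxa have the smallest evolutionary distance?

A–B: 9/22 differ, p = 0.409, d = 0.591.
A–C: 4/22 differ, p = 0.182, d = 0.208.
B–C: 8/22 differ, p = 0.364, d = 0.497.
The smallest distance is between A and C.

A and C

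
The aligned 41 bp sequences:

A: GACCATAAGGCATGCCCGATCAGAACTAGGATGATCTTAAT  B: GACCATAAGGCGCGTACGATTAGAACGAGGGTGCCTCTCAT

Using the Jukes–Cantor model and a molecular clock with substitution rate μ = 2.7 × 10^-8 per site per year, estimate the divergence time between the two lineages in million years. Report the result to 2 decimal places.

The sequences differ at 12 of 41 sites, so p = 12/41 ≈ 0.292683.
d = −(3/4) ln(1 − 4p/3) = −0.75 ln(1 − 0.390244) = −0.75 ln(0.609756)
  = −0.75 × (-0.494696) = 0.371022 substitutions/site.
Under a molecular clock d = 2μt, so t = d/(2μ) = 0.371022 / (2 × 2.7 × 10^-8) = 6.87 million years.

6.87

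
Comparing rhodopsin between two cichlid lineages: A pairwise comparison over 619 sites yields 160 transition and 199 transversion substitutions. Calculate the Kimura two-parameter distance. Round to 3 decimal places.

P = 160/619 ≈ 0.258481 and Q = 199/619 ≈ 0.321486.
Under the Kimura two-parameter model, d = −½ ln(1 − 2P − Q) − ¼ ln(1 − 2Q).
1 − 2P − Q = 0.161552, giving −½ ln(0.161552) = 0.911464.
1 − 2Q = 0.357028, giving −¼ ln(0.357028) = 0.257485.
d = 0.911464 + 0.257485 = 1.168949.

1.169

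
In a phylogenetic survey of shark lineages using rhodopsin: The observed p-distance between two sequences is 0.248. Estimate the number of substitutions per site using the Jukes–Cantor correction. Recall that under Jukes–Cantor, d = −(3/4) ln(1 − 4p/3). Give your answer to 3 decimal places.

0.301

d = −(3/4) ln(1 − 4p/3) = −0.75 ln(1 − 0.330667) = −0.75 ln(0.669333)
  = −0.75 × (-0.401474) = 0.301106 substitutions/site.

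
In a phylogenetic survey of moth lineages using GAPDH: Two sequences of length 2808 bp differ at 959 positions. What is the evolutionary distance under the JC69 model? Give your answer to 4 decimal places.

0.4557

p = 959/2808 ≈ 0.341524.
d = −(3/4) ln(1 − 4p/3) = −0.75 ln(1 − 0.455365) = −0.75 ln(0.544635)
  = −0.75 × (-0.607639) = 0.455729 substitutions/site.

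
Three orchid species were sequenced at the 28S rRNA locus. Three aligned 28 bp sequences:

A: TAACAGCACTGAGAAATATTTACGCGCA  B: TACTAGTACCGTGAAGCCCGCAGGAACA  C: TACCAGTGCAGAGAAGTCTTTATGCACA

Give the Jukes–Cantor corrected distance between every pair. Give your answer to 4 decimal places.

A–B: 14/28 sites differ → p = 0.5, d = −0.75 ln(1 − 0.666667) = 0.823960 ≈ 0.8240.
A–C: 8/28 sites differ → p ≈ 0.285714, d = −0.75 ln(1 − 0.380952) = 0.359679 ≈ 0.3597.
B–C: 10/28 sites differ → p ≈ 0.357143, d = −0.75 ln(1 − 0.476191) = 0.484971 ≈ 0.4850.

d(A,B) = 0.8240, d(A,C) = 0.3597, d(B,C) = 0.4850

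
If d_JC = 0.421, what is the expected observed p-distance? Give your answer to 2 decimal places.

p = (3/4)(1 − e^(−4d/3)) = 0.75 × (1 − e^(-0.561333)) = 0.75 × (1 − 0.570448) = 0.322164.

0.32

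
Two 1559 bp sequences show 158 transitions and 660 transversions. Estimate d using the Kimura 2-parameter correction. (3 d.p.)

P = 158/1559 ≈ 0.101347 and Q = 660/1559 ≈ 0.423348.
Under the Kimura two-parameter model, d = −½ ln(1 − 2P − Q) − ¼ ln(1 − 2Q).
1 − 2P − Q = 0.373958, giving −½ ln(0.373958) = 0.491806.
1 − 2Q = 0.153304, giving −¼ ln(0.153304) = 0.468833.
d = 0.491806 + 0.468833 = 0.960639.

0.961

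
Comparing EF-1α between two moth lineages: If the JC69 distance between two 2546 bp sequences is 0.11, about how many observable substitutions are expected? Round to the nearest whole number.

Invert JC69: p = (3/4)(1 − e^(−4d/3)) = 0.75 × (1 − e^(-0.146667)) = 0.75 × (1 − 0.863582) = 0.102314.
Expected differing sites = pL ≈ 0.102314 × 2546 = 260.491444 ≈ 260.

260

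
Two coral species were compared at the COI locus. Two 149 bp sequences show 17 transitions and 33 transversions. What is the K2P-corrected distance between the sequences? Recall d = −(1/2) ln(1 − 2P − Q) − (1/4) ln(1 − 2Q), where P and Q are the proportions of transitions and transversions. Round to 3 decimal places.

0.445

P = 17/149 ≈ 0.114094 and Q = 33/149 ≈ 0.221477.
Under the Kimura two-parameter model, d = −½ ln(1 − 2P − Q) − ¼ ln(1 − 2Q).
1 − 2P − Q = 0.550335, giving −½ ln(0.550335) = 0.298614.
1 − 2Q = 0.557046, giving −¼ ln(0.557046) = 0.146277.
d = 0.298614 + 0.146277 = 0.444891.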